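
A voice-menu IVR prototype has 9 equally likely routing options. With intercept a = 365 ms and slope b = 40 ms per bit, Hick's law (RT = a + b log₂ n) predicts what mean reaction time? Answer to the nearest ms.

492 ms

log₂(9) = 3.1699 bits, so RT = 365 + 40 × 3.1699 ≈ 491.797 ms.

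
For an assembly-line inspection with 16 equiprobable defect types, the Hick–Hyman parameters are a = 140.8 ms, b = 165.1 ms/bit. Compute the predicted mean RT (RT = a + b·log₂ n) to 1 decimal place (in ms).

log₂(16) = 4 bits, so RT = 140.8 + 165.1 × 4 ≈ 801.200 ms.

801.2 ms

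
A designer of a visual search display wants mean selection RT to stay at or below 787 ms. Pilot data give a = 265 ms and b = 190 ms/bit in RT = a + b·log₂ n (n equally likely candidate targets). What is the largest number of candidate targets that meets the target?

6

Information budget: (787 − 265)/190 = 2.7474 bits, so n ≤ 2^2.7474 = 6.715 → at most 6.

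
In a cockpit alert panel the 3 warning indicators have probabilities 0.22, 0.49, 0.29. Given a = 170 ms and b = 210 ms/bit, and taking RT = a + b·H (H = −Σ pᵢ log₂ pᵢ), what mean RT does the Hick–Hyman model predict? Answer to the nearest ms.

H = 0.22·log₂(1/0.22) + 0.49·log₂(1/0.49) + 0.29·log₂(1/0.29) = 1.5028 bits.
RT = 170 + 210 × 1.5028 = 485.58 ms.

486 ms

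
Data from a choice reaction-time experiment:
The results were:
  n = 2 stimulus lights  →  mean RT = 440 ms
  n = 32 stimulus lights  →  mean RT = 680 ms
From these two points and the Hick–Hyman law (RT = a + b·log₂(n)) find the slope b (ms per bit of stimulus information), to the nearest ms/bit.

60 ms/bit

b = (RT₂ − RT₁)/(log₂ n₂ − log₂ n₁) = (680 − 440)/(5 − 1) = 60 ms/bit.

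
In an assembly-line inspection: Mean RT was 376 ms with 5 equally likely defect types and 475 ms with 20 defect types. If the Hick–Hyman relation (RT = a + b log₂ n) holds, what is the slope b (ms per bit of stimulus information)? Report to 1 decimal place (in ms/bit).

49.5 ms/bit

The slope on a log₂ axis is (475 − 376) / (4.3219 − 2.3219) = 49.500 ms/bit.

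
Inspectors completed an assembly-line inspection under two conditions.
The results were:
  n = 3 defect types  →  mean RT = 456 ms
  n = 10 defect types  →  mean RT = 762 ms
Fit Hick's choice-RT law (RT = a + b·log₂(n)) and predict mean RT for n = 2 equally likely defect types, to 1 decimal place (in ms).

352.9 ms

Solve the two-equation system in a and b:
  b = (762 − 456) / (log₂ 10 − log₂ 3) = 306 / (3.3219 − 1.5850) = 176.169 ms/bit
  a = 456 − 176.169 × 1.5850 = 176.778 ms
Then RT(2) = 176.778 + 176.169 × log₂ 2 = 176.778 + 176.169 × 1 ≈ 352.948 ms.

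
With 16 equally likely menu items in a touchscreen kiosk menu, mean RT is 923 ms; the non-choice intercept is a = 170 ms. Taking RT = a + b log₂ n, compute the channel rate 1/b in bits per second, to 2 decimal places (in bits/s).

5.31 bits/s

Choice component = 923 − 170 = 753 ms over log₂(16) = 4 bits.
b = 753 / 4 = 188.250 ms/bit, so 1/b = 5.312 bits/s.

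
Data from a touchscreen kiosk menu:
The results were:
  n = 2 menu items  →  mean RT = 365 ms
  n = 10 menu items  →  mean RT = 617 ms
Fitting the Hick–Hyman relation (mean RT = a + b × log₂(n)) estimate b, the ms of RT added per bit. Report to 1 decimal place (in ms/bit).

108.5 ms/bit

The slope on a log₂ axis is (617 − 365) / (3.3219 − 1) = 108.530 ms/bit.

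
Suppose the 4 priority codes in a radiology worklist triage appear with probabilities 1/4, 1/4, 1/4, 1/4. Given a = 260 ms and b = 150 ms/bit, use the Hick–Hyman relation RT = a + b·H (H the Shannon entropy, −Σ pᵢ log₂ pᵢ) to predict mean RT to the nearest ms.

H = −Σ pᵢ log₂ pᵢ = 0.25·2 + 0.25·2 + 0.25·2 + 0.25·2 = 2.000 bits.
RT = 260 + 150 × 2.000 = 560.00 ms.

560 ms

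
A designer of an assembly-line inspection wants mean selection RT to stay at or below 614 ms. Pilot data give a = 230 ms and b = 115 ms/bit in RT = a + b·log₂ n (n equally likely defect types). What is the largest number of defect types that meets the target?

10

Set 230 + 115·log₂ n ≤ 614 → log₂ n ≤ (614 − 230)/115 = 3.3391.
So n ≤ 2^3.3391 = 10.120; the largest integer n is 10.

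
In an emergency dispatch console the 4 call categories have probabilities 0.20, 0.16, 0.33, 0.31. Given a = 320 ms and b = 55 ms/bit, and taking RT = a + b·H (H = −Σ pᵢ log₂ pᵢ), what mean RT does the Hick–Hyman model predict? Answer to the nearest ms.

H = 0.20·log₂(1/0.20) + 0.16·log₂(1/0.16) + 0.33·log₂(1/0.33) + 0.31·log₂(1/0.31) = 1.9390 bits.
RT = 320 + 55 × 1.9390 = 426.65 ms.

427 ms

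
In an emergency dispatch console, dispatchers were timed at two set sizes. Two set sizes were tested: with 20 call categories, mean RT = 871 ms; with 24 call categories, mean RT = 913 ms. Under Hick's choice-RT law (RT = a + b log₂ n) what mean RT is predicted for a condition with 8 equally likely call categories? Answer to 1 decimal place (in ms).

659.9 ms

RT is linear in log₂ n, so two points fix the line:
  b = (913 − 871) / (log₂ 24 − log₂ 20) = 42 / (4.5850 − 4.3219) = 159.675 ms/bit
  a = 871 − 159.675 × 4.3219 = 180.896 ms
Then RT(8) = 180.896 + 159.675 × log₂ 8 = 180.896 + 159.675 × 3 ≈ 659.921 ms.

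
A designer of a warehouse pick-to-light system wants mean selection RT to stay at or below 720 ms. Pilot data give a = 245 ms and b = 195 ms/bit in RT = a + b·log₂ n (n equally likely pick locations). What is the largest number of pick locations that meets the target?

5

Information budget: (720 − 245)/195 = 2.4359 bits, so n ≤ 2^2.4359 = 5.411 → at most 5.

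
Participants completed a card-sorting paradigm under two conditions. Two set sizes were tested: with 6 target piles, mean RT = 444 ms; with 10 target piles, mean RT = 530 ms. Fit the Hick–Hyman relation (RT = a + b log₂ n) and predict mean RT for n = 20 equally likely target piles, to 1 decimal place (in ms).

646.7 ms

With log₂ n on the abscissa the relation is linear; from the two conditions:
  b = (530 − 444) / (log₂ 10 − log₂ 6) = 86 / (3.3219 − 2.5850) = 116.695 ms/bit
  a = 444 − 116.695 × 2.5850 = 142.349 ms
Then RT(20) = 142.349 + 116.695 × log₂ 20 = 142.349 + 116.695 × 4.3219 ≈ 646.695 ms.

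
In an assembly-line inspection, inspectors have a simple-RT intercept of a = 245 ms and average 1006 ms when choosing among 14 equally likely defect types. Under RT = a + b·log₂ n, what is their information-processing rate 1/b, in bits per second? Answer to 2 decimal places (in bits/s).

Choice component = 1006 − 245 = 761 ms over log₂(14) = 3.8074 bits.
b = 761 / 3.8074 = 199.876 ms/bit, so 1/b = 5.003 bits/s.

5.00 bits/s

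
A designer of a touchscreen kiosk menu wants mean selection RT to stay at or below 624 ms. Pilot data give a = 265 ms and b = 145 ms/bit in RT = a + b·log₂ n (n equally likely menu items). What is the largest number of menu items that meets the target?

Information budget: (624 − 265)/145 = 2.4759 bits, so n ≤ 2^2.4759 = 5.563 → at most 5.

5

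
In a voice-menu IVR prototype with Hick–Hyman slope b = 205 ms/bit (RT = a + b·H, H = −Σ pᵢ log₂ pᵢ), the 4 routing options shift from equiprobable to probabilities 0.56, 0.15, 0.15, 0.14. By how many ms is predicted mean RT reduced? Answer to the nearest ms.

64 ms

Equiprobable entropy H₀ = log₂ 4 = 2.0000 bits.
Skewed entropy H = −Σ pᵢ log₂ pᵢ = 1.6866 bits.
ΔRT = b·(H₀ − H) = 205 × 0.3134 = 64.24 ms.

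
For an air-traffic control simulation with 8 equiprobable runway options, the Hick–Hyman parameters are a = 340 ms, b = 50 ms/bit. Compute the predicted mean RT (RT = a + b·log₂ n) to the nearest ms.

log₂(8) = 3 bits, so RT = 340 + 50 × 3 ≈ 490.000 ms.

490 ms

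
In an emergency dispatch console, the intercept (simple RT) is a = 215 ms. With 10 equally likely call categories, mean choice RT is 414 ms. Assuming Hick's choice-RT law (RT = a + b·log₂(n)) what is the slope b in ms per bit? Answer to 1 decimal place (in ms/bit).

59.9 ms/bit

b = (414 − 215) / log₂(10) = 199 / 3.3219 = 59.905 ms/bit.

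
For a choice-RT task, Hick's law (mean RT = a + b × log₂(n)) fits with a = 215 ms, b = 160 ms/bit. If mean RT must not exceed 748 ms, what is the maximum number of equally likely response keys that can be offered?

10

Information budget: (748 − 215)/160 = 3.3312 bits, so n ≤ 2^3.3312 = 10.065 → at most 10.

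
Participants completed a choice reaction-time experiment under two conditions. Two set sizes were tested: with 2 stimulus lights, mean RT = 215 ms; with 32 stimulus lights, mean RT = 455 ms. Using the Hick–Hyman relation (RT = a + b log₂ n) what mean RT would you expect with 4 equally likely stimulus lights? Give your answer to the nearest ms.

Fit slope and intercept:
  b = (455 − 215) / (log₂ 32 − log₂ 2) = 240 / (5 − 1) = 60 ms/bit
  a = 215 − 60 × 1 = 155 ms
Then RT(4) = 155 + 60 × log₂ 4 = 155 + 60 × 2 ≈ 275.000 ms.

275 ms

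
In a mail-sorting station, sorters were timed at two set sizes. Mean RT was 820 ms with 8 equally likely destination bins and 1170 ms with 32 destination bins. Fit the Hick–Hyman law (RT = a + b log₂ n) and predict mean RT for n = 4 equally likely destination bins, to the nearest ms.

Solve the two-equation system in a and b:
  b = (1170 − 820) / (log₂ 32 − log₂ 8) = 350 / (5 − 3) = 175 ms/bit
  a = 820 − 175 × 3 = 295 ms
Then RT(4) = 295 + 175 × log₂ 4 = 295 + 175 × 2 ≈ 645.000 ms.

645 ms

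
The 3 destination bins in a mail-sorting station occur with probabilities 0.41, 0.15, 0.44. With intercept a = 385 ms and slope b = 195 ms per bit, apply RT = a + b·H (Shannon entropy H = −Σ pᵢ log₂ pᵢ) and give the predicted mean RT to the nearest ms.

Entropy contributions −pᵢ log₂ pᵢ: 0.5274, 0.4105, 0.5211; sum H = 1.4591 bits.
RT = a + bH = 385 + 195·1.4591 = 669.52 ms.

670 ms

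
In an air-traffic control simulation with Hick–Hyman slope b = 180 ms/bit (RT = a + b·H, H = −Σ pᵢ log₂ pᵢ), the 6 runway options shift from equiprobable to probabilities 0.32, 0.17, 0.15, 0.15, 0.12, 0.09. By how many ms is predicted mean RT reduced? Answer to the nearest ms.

22 ms

Equiprobable entropy H₀ = log₂ 6 = 2.5850 bits.
Skewed entropy H = −Σ pᵢ log₂ pᵢ = 2.4614 bits.
ΔRT = b·(H₀ − H) = 180 × 0.1235 = 22.24 ms.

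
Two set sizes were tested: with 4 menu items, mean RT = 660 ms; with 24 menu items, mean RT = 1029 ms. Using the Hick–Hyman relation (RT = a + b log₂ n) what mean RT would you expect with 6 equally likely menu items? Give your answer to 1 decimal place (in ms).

RT is linear in log₂ n, so two points fix the line:
  b = (1029 − 660) / (log₂ 24 − log₂ 4) = 369 / (4.5850 − 2) = 142.749 ms/bit
  a = 660 − 142.749 × 2 = 374.503 ms
Then RT(6) = 374.503 + 142.749 × log₂ 6 = 374.503 + 142.749 × 2.5850 ≈ 743.503 ms.

743.5 ms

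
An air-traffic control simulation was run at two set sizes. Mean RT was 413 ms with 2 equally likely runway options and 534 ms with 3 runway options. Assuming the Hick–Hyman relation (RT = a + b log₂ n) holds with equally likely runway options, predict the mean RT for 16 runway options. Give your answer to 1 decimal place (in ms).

1033.6 ms

Solve the two-equation system in a and b:
  b = (534 − 413) / (log₂ 3 − log₂ 2) = 121 / (1.5850 − 1) = 206.851 ms/bit
  a = 413 − 206.851 × 1 = 206.149 ms
Then RT(16) = 206.149 + 206.851 × log₂ 16 = 206.149 + 206.851 × 4 ≈ 1033.553 ms.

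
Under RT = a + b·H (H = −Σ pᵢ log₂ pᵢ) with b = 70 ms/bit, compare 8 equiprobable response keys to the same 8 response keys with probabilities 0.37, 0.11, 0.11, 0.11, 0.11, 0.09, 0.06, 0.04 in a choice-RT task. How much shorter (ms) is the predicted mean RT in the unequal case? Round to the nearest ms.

23 ms

Equiprobable entropy H₀ = log₂ 8 = 3.0000 bits.
Skewed entropy H = −Σ pᵢ log₂ pᵢ = 2.6738 bits.
ΔRT = b·(H₀ − H) = 70 × 0.3262 = 22.83 ms.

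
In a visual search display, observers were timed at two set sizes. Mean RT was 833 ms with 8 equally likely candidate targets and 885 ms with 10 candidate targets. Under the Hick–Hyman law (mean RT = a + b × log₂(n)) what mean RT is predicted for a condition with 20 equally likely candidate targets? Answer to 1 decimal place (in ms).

1046.5 ms

Solve the two-equation system in a and b:
  b = (885 − 833) / (log₂ 10 − log₂ 8) = 52 / (3.3219 − 3) = 161.527 ms/bit
  a = 833 − 161.527 × 3 = 348.420 ms
Then RT(20) = 348.420 + 161.527 × log₂ 20 = 348.420 + 161.527 × 4.3219 ≈ 1046.527 ms.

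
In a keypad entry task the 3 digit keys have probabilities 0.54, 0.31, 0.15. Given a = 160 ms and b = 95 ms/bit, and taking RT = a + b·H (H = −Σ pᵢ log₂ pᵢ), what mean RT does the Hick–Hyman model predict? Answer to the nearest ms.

H = 0.54·log₂(1/0.54) + 0.31·log₂(1/0.31) + 0.15·log₂(1/0.15) = 1.4144 bits.
RT = 160 + 95 × 1.4144 = 294.37 ms.

294 ms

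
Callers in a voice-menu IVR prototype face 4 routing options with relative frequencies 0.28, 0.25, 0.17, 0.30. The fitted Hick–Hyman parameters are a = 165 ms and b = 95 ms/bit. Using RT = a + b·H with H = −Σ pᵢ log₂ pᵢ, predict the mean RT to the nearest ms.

H = 0.28·log₂(1/0.28) + 0.25·log₂(1/0.25) + 0.17·log₂(1/0.17) + 0.30·log₂(1/0.30) = 1.9699 bits.
RT = 165 + 95 × 1.9699 = 352.14 ms.

352 ms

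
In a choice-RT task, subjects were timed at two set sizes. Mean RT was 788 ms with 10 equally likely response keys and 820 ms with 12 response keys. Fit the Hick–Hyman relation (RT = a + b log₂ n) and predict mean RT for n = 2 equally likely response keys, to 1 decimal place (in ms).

Fit slope and intercept:
  b = (820 − 788) / (log₂ 12 − log₂ 10) = 32 / (3.5850 − 3.3219) = 121.657 ms/bit
  a = 788 − 121.657 × 3.3219 = 383.864 ms
Then RT(2) = 383.864 + 121.657 × log₂ 2 = 383.864 + 121.657 × 1 ≈ 505.521 ms.

505.5 ms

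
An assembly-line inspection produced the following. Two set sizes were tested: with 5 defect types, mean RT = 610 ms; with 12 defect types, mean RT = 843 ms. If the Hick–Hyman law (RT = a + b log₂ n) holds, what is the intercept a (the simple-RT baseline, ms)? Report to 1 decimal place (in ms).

The slope on a log₂ axis is (843 − 610) / (3.5850 − 2.3219) = 184.476 ms/bit.
a = RT₁ − b·log₂ n₁ = 610 − 184.476 × 2.3219 = 181.659 ms.

181.7 ms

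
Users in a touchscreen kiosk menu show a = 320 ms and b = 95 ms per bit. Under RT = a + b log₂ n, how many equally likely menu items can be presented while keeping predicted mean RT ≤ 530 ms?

4

95·log₂ n ≤ 530 − 320 = 210, giving log₂ n ≤ 2.2105 and n ≤ 4.628. The largest whole number is 4.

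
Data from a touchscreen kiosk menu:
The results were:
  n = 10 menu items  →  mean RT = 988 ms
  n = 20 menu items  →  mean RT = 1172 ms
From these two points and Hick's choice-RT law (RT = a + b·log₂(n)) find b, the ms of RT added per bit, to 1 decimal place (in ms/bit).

b = (RT₂ − RT₁)/(log₂ n₂ − log₂ n₁) = (1172 − 988)/(4.3219 − 3.3219) = 184.000 ms/bit.

184.0 ms/bit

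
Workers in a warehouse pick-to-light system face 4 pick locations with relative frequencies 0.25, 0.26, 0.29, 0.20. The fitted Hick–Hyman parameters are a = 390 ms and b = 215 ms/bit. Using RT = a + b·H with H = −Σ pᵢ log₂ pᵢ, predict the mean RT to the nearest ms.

H = 0.25·log₂(1/0.25) + 0.26·log₂(1/0.26) + 0.29·log₂(1/0.29) + 0.20·log₂(1/0.20) = 1.9876 bits.
RT = 390 + 215 × 1.9876 = 817.33 ms.

817 ms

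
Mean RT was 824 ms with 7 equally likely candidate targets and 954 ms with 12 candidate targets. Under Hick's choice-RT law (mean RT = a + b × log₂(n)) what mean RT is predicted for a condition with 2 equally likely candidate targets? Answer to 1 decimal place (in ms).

521.8 ms

Fit slope and intercept:
  b = (954 − 824) / (log₂ 12 − log₂ 7) = 130 / (3.5850 − 2.8074) = 167.179 ms/bit
  a = 824 − 167.179 × 2.8074 = 354.668 ms
Then RT(2) = 354.668 + 167.179 × log₂ 2 = 354.668 + 167.179 × 1 ≈ 521.847 ms.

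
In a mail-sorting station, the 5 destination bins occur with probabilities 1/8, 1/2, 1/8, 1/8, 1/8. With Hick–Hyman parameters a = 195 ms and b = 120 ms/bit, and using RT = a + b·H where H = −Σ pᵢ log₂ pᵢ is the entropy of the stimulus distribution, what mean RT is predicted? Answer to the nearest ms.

Each term −pᵢ log₂ pᵢ: 0.125·3 + 0.5·1 + 0.125·3 + 0.125·3 + 0.125·3; summed, H = 2.000 bits.
Mean RT = a + bH = 195 + 120·2.000 = 435.00 ms.

435 ms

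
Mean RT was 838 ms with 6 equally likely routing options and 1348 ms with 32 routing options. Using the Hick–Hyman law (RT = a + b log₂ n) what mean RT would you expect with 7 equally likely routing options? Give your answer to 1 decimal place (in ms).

Fit slope and intercept:
  b = (1348 − 838) / (log₂ 32 − log₂ 6) = 510 / (5 − 2.5850) = 211.177 ms/bit
  a = 838 − 211.177 × 2.5850 = 292.116 ms
Then RT(7) = 292.116 + 211.177 × log₂ 7 = 292.116 + 211.177 × 2.8074 ≈ 884.964 ms.

885.0 ms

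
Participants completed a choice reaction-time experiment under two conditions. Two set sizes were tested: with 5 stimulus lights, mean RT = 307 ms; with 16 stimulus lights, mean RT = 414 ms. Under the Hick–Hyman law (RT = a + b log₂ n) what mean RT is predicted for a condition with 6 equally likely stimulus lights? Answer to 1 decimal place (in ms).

Solve the two-equation system in a and b:
  b = (414 − 307) / (log₂ 16 − log₂ 5) = 107 / (4 − 2.3219) = 63.764 ms/bit
  a = 307 − 63.764 × 2.3219 = 158.945 ms
Then RT(6) = 158.945 + 63.764 × log₂ 6 = 158.945 + 63.764 × 2.5850 ≈ 323.772 ms.

323.8 ms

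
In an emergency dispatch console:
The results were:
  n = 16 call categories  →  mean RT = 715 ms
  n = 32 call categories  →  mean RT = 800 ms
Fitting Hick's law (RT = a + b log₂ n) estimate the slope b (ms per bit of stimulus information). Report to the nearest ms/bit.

Slope: b = (800 − 715) / (log₂ 32 − log₂ 16) = 85/1.0000 = 85 ms/bit.

85 ms/bit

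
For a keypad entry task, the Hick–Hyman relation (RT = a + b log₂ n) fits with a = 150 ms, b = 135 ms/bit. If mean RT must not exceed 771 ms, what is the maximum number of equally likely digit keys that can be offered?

24

135·log₂ n ≤ 771 − 150 = 621, giving log₂ n ≤ 4.6000 and n ≤ 24.251. The largest whole number is 24.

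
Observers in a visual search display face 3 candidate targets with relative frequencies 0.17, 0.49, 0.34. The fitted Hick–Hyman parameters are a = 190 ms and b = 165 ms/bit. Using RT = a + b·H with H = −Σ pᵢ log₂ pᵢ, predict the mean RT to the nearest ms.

Entropy contributions −pᵢ log₂ pᵢ: 0.4346, 0.5043, 0.5292; sum H = 1.4680 bits.
RT = a + bH = 190 + 165·1.4680 = 432.23 ms.

432 ms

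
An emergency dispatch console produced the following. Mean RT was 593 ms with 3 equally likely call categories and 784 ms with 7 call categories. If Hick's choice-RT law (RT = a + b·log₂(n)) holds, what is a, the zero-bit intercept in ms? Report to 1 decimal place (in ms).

345.3 ms

The slope on a log₂ axis is (784 − 593) / (2.8074 − 1.5850) = 156.251 ms/bit.
Intercept: a = 593 − 156.251·log₂(3) = 345.348 ms.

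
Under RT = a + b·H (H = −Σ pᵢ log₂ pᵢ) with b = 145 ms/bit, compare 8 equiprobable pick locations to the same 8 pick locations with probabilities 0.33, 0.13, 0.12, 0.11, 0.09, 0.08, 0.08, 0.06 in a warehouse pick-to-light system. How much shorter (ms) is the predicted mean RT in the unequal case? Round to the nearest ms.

34 ms

Equiprobable entropy H₀ = log₂ 8 = 3.0000 bits.
Skewed entropy H = −Σ pᵢ log₂ pᵢ = 2.7670 bits.
ΔRT = b·(H₀ − H) = 145 × 0.2330 = 33.78 ms.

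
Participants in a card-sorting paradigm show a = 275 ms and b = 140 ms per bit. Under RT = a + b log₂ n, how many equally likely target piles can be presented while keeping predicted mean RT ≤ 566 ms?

Information budget: (566 − 275)/140 = 2.0786 bits, so n ≤ 2^2.0786 = 4.224 → at most 4.

4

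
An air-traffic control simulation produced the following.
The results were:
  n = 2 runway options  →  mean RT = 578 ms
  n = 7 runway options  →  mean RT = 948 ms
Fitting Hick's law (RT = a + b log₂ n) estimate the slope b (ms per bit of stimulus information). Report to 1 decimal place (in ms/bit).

204.7 ms/bit

Slope: b = (948 − 578) / (log₂ 7 − log₂ 2) = 370/1.8074 = 204.719 ms/bit.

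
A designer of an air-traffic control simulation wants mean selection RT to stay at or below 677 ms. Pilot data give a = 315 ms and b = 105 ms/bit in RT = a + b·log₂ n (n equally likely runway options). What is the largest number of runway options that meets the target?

Set 315 + 105·log₂ n ≤ 677 → log₂ n ≤ (677 − 315)/105 = 3.4476.
So n ≤ 2^3.4476 = 10.910; the largest integer n is 10.

10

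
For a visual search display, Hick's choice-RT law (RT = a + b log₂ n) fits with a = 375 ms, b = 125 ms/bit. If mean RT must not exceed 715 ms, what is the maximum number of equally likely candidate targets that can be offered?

125·log₂ n ≤ 715 − 375 = 340, giving log₂ n ≤ 2.7200 and n ≤ 6.589. The largest whole number is 6.

6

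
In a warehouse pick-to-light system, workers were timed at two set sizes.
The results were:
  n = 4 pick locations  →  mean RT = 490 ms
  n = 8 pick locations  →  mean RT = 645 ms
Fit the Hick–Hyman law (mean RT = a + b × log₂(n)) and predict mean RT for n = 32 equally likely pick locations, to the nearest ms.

With log₂ n on the abscissa the relation is linear; from the two conditions:
  b = (645 − 490) / (log₂ 8 − log₂ 4) = 155 / (3 − 2) = 155 ms/bit
  a = 490 − 155 × 2 = 180 ms
Then RT(32) = 180 + 155 × log₂ 32 = 180 + 155 × 5 ≈ 955.000 ms.

955 ms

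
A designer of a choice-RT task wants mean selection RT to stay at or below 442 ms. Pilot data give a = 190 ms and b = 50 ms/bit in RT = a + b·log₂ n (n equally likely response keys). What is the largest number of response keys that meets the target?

Set 190 + 50·log₂ n ≤ 442 → log₂ n ≤ (442 − 190)/50 = 5.0400.
So n ≤ 2^5.0400 = 32.900; the largest integer n is 32.

32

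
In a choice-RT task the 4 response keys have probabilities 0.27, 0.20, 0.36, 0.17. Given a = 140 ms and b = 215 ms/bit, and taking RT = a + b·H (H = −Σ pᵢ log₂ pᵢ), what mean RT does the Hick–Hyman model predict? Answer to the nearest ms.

557 ms

H = 0.27·log₂(1/0.27) + 0.20·log₂(1/0.20) + 0.36·log₂(1/0.36) + 0.17·log₂(1/0.17) = 1.9396 bits.
RT = 140 + 215 × 1.9396 = 557.02 ms.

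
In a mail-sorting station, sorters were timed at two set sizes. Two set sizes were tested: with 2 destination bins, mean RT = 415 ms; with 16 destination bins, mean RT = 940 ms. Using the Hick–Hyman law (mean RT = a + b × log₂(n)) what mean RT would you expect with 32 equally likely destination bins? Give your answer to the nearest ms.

Fit slope and intercept:
  b = (940 − 415) / (log₂ 16 − log₂ 2) = 525 / (4 − 1) = 175 ms/bit
  a = 415 − 175 × 1 = 240 ms
Then RT(32) = 240 + 175 × log₂ 32 = 240 + 175 × 5 ≈ 1115.000 ms.

1115 ms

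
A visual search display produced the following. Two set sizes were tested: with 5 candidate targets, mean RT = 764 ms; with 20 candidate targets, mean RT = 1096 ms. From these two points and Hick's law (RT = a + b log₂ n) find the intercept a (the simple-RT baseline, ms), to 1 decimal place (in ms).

378.6 ms

Slope: b = (1096 − 764) / (log₂ 20 − log₂ 5) = 332/2.0000 = 166.000 ms/bit.
a = RT₁ − b·log₂ n₁ = 764 − 166.000 × 2.3219 = 378.560 ms.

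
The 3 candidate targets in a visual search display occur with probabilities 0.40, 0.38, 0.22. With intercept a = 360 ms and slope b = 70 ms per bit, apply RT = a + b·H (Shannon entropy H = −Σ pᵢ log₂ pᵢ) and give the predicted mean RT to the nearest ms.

468 ms

Entropy contributions −pᵢ log₂ pᵢ: 0.5288, 0.5305, 0.4806; sum H = 1.5398 bits.
RT = a + bH = 360 + 70·1.5398 = 467.79 ms.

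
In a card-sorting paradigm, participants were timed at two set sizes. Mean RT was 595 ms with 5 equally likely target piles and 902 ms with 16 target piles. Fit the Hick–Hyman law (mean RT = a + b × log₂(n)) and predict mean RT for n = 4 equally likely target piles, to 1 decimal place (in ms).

536.1 ms

Solve the two-equation system in a and b:
  b = (902 − 595) / (log₂ 16 − log₂ 5) = 307 / (4 − 2.3219) = 182.948 ms/bit
  a = 595 − 182.948 × 2.3219 = 170.208 ms
Then RT(4) = 170.208 + 182.948 × log₂ 4 = 170.208 + 182.948 × 2 ≈ 536.104 ms.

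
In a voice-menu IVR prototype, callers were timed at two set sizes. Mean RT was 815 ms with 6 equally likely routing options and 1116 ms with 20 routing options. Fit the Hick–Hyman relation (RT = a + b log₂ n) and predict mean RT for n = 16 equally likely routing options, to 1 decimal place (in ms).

1060.2 ms

Solve the two-equation system in a and b:
  b = (1116 − 815) / (log₂ 20 − log₂ 6) = 301 / (4.3219 − 2.5850) = 173.291 ms/bit
  a = 815 − 173.291 × 2.5850 = 367.050 ms
Then RT(16) = 367.050 + 173.291 × log₂ 16 = 367.050 + 173.291 × 4 ≈ 1060.213 ms.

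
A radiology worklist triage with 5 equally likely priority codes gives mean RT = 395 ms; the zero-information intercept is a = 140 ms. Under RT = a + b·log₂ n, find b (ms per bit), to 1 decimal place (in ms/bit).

109.8 ms/bit

log₂(5) = 2.3219 bits.
b = (RT − a)/log₂ n = (395 − 140) / 2.3219 = 109.823 ms/bit.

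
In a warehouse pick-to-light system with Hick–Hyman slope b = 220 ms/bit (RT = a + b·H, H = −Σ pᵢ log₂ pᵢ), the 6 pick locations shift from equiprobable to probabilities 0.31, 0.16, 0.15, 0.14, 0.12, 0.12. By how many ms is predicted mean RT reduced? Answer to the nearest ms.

21 ms

Equiprobable entropy H₀ = log₂ 6 = 2.5850 bits.
Skewed entropy H = −Σ pᵢ log₂ pᵢ = 2.4886 bits.
ΔRT = b·(H₀ − H) = 220 × 0.0964 = 21.20 ms.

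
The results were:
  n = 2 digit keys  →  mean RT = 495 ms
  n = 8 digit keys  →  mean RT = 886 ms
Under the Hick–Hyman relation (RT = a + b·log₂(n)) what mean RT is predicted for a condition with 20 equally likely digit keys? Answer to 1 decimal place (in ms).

With log₂ n on the abscissa the relation is linear; from the two conditions:
  b = (886 − 495) / (log₂ 8 − log₂ 2) = 391 / (3 − 1) = 195.500 ms/bit
  a = 495 − 195.500 × 1 = 299.500 ms
Then RT(20) = 299.500 + 195.500 × log₂ 20 = 299.500 + 195.500 × 4.3219 ≈ 1144.437 ms.

1144.4 ms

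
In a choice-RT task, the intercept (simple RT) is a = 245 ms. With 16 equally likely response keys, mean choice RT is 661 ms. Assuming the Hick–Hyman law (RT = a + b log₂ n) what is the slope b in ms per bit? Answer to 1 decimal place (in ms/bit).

104.0 ms/bit

16 alternatives carry log₂ 16 = 4 bits; the choice cost is 661 − 245 = 416 ms, so b = 416/4 = 104.000 ms/bit.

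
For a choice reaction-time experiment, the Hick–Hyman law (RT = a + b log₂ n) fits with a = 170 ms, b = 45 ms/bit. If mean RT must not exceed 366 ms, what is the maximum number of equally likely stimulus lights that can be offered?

20

Set 170 + 45·log₂ n ≤ 366 → log₂ n ≤ (366 − 170)/45 = 4.3556.
So n ≤ 2^4.3556 = 20.472; the largest integer n is 20.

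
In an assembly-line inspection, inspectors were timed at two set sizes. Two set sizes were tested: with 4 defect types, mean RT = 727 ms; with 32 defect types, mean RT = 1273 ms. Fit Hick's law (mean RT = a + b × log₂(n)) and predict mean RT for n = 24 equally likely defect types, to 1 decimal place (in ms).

1197.5 ms

With log₂ n on the abscissa the relation is linear; from the two conditions:
  b = (1273 − 727) / (log₂ 32 − log₂ 4) = 546 / (5 − 2) = 182.000 ms/bit
  a = 727 − 182.000 × 2 = 363.000 ms
Then RT(24) = 363.000 + 182.000 × log₂ 24 = 363.000 + 182.000 × 4.5850 ≈ 1197.463 ms.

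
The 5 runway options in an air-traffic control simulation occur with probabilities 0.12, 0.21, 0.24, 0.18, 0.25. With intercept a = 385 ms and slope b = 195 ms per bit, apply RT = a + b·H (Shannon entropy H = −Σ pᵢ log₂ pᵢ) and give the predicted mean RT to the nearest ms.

Entropy contributions −pᵢ log₂ pᵢ: 0.3671, 0.4728, 0.4941, 0.4453, 0.5000; sum H = 2.2793 bits.
RT = a + bH = 385 + 195·2.2793 = 829.47 ms.

829 ms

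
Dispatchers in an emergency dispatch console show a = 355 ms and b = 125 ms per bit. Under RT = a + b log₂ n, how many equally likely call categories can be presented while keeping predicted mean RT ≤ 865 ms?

Set 355 + 125·log₂ n ≤ 865 → log₂ n ≤ (865 − 355)/125 = 4.0800.
So n ≤ 2^4.0800 = 16.912; the largest integer n is 16.

16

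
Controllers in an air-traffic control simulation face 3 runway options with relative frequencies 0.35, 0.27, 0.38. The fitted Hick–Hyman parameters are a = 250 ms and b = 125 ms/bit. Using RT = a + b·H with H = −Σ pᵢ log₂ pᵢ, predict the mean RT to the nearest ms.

H = 0.35·log₂(1/0.35) + 0.27·log₂(1/0.27) + 0.38·log₂(1/0.38) = 1.5706 bits.
RT = 250 + 125 × 1.5706 = 446.32 ms.

446 ms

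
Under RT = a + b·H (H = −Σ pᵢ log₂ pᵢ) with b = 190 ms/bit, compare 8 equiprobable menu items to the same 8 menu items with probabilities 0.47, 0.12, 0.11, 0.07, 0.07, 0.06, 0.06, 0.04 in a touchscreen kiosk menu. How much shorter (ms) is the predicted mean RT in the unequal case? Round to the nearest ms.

Equiprobable entropy H₀ = log₂ 8 = 3.0000 bits.
Skewed entropy H = −Σ pᵢ log₂ pᵢ = 2.4392 bits.
ΔRT = b·(H₀ − H) = 190 × 0.5608 = 106.54 ms.

107 ms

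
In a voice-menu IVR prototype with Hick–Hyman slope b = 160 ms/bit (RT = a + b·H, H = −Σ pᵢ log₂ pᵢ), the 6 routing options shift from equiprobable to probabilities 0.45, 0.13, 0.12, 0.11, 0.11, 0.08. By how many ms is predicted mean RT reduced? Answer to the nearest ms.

52 ms

The RT saving is b·ΔH. Equiprobable H₀ = log₂(6) = 2.5850 bits; with the given probabilities H = 2.2602 bits.
b·(H₀ − H) = 160 × (2.5850 − 2.2602) = 51.96 ms.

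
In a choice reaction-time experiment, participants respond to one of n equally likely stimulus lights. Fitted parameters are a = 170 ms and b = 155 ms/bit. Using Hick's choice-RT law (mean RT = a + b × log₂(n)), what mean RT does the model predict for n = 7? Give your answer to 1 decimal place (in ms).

605.1 ms

log₂(7) = 2.8074 bits, so RT = 170 + 155 × 2.8074 ≈ 605.140 ms.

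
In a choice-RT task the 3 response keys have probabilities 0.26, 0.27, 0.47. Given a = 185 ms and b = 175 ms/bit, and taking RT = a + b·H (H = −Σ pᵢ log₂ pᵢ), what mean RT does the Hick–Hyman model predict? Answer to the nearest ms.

452 ms

H = 0.26·log₂(1/0.26) + 0.27·log₂(1/0.27) + 0.47·log₂(1/0.47) = 1.5273 bits.
RT = 185 + 175 × 1.5273 = 452.27 ms.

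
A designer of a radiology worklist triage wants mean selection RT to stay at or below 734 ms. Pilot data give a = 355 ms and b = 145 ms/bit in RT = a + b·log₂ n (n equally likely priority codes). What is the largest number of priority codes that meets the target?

6

Information budget: (734 − 355)/145 = 2.6138 bits, so n ≤ 2^2.6138 = 6.121 → at most 6.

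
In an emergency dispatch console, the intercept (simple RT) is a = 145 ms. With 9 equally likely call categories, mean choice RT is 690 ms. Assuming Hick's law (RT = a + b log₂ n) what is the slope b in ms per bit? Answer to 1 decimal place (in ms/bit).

171.9 ms/bit

b = (690 − 145) / log₂(9) = 545 / 3.1699 = 171.928 ms/bit.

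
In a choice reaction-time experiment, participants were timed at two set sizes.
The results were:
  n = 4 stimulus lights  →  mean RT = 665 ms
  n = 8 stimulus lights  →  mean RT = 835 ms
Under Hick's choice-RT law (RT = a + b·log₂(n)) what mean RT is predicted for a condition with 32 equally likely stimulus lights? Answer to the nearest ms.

With log₂ n on the abscissa the relation is linear; from the two conditions:
  b = (835 − 665) / (log₂ 8 − log₂ 4) = 170 / (3 − 2) = 170 ms/bit
  a = 665 − 170 × 2 = 325 ms
Then RT(32) = 325 + 170 × log₂ 32 = 325 + 170 × 5 ≈ 1175.000 ms.

1175 ms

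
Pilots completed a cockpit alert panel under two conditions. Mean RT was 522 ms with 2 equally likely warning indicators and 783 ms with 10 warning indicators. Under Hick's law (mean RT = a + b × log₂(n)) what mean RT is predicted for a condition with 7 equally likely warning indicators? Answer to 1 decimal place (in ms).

Solve the two-equation system in a and b:
  b = (783 − 522) / (log₂ 10 − log₂ 2) = 261 / (3.3219 − 1) = 112.407 ms/bit
  a = 522 − 112.407 × 1 = 409.593 ms
Then RT(7) = 409.593 + 112.407 × log₂ 7 = 409.593 + 112.407 × 2.8074 ≈ 725.159 ms.

725.2 ms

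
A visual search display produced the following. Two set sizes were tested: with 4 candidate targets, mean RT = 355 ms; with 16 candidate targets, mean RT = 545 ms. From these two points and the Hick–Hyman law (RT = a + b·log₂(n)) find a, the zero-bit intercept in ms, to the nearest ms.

The slope on a log₂ axis is (545 − 355) / (4 − 2) = 95 ms/bit.
Intercept: a = 355 − 95·log₂(4) = 165.000 ms.

165 ms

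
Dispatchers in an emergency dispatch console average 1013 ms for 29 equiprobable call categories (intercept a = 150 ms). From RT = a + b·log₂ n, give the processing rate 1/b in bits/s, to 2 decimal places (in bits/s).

5.63 bits/s

b = (1013 − 150)/log₂ 29 = 863/4.8580 = 177.646 ms per bit = 0.17765 s/bit; the reciprocal is 5.629 bits/s.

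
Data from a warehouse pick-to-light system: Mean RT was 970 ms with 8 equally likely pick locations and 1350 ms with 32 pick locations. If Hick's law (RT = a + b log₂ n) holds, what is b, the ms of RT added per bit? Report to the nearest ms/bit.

190 ms/bit

b = (RT₂ − RT₁)/(log₂ n₂ − log₂ n₁) = (1350 − 970)/(5 − 3) = 190 ms/bit.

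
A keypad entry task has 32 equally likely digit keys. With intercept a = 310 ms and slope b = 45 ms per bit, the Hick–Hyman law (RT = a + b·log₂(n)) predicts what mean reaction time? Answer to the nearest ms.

535 ms

log₂(32) = 5 bits, so RT = 310 + 45 × 5 ≈ 535.000 ms.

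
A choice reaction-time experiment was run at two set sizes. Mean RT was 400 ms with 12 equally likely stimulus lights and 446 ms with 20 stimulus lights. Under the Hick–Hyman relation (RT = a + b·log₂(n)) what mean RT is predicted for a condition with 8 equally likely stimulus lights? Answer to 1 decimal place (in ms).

363.5 ms

With log₂ n on the abscissa the relation is linear; from the two conditions:
  b = (446 − 400) / (log₂ 20 − log₂ 12) = 46 / (4.3219 − 3.5850) = 62.418 ms/bit
  a = 400 − 62.418 × 3.5850 = 176.233 ms
Then RT(8) = 176.233 + 62.418 × log₂ 8 = 176.233 + 62.418 × 3 ≈ 363.488 ms.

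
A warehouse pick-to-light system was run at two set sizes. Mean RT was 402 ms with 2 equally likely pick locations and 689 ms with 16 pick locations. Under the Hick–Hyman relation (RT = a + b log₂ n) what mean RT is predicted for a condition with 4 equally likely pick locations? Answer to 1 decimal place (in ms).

497.7 ms

Solve the two-equation system in a and b:
  b = (689 − 402) / (log₂ 16 − log₂ 2) = 287 / (4 − 1) = 95.667 ms/bit
  a = 402 − 95.667 × 1 = 306.333 ms
Then RT(4) = 306.333 + 95.667 × log₂ 4 = 306.333 + 95.667 × 2 ≈ 497.667 ms.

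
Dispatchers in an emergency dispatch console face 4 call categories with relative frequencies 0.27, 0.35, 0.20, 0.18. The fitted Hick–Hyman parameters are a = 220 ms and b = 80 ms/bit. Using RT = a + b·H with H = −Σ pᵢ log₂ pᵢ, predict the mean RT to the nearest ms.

376 ms

Entropy contributions −pᵢ log₂ pᵢ: 0.5100, 0.5301, 0.4644, 0.4453; sum H = 1.9498 bits.
RT = a + bH = 220 + 80·1.9498 = 375.99 ms.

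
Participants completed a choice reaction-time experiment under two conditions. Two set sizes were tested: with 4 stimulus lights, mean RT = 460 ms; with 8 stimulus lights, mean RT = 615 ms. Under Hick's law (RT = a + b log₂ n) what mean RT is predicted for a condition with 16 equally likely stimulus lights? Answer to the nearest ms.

770 ms

RT is linear in log₂ n, so two points fix the line:
  b = (615 − 460) / (log₂ 8 − log₂ 4) = 155 / (3 − 2) = 155 ms/bit
  a = 460 − 155 × 2 = 150 ms
Then RT(16) = 150 + 155 × log₂ 16 = 150 + 155 × 4 ≈ 770.000 ms.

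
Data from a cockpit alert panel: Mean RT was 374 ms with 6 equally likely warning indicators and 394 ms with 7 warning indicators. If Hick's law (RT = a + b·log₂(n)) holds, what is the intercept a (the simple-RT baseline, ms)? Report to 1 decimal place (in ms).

The slope on a log₂ axis is (394 − 374) / (2.8074 − 2.5850) = 89.931 ms/bit.
a = RT₁ − b·log₂ n₁ = 374 − 89.931 × 2.5850 = 141.531 ms.

141.5 ms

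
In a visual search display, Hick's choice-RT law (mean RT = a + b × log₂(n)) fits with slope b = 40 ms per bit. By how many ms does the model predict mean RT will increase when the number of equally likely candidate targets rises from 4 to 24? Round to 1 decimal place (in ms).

103.4 ms

The intercept a cancels: ΔRT = b·(log₂ n₂ − log₂ n₁) = b·log₂(n₂/n₁).
log₂(24) − log₂(4) = 4.5850 − 2 = 2.5850.
ΔRT = 40 × 2.5850 = 103.399 ms.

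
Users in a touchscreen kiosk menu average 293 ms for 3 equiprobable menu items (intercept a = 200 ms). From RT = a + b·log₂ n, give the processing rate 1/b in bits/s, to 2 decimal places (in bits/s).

17.04 bits/s

b = (293 − 200)/log₂ 3 = 93/1.5850 = 58.676 ms per bit = 0.05868 s/bit; the reciprocal is 17.043 bits/s.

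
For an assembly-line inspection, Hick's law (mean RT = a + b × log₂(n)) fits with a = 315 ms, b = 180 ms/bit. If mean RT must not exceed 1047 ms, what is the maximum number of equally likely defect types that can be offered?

16

Information budget: (1047 − 315)/180 = 4.0667 bits, so n ≤ 2^4.0667 = 16.757 → at most 16.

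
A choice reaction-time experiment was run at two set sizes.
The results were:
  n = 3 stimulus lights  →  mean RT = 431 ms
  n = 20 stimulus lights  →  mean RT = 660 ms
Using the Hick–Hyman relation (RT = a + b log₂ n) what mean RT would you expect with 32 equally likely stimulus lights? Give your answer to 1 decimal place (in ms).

RT is linear in log₂ n, so two points fix the line:
  b = (660 − 431) / (log₂ 20 − log₂ 3) = 229 / (4.3219 − 1.5850) = 83.669 ms/bit
  a = 431 − 83.669 × 1.5850 = 298.387 ms
Then RT(32) = 298.387 + 83.669 × log₂ 32 = 298.387 + 83.669 × 5 ≈ 716.734 ms.

716.7 ms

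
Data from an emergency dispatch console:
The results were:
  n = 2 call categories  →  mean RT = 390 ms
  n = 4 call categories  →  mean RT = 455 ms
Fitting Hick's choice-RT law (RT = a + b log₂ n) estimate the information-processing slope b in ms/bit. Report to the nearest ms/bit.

65 ms/bit

b = (RT₂ − RT₁)/(log₂ n₂ − log₂ n₁) = (455 − 390)/(2 − 1) = 65 ms/bit.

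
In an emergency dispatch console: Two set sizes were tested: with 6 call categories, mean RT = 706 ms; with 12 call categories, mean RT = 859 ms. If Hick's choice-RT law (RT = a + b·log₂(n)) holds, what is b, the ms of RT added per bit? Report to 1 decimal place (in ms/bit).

Slope: b = (859 − 706) / (log₂ 12 − log₂ 6) = 153/1.0000 = 153.000 ms/bit.

153.0 ms/bit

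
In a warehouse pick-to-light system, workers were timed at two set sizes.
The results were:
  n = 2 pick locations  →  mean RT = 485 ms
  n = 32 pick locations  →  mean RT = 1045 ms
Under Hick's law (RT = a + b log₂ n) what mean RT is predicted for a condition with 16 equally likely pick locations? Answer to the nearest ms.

905 ms

Fit slope and intercept:
  b = (1045 − 485) / (log₂ 32 − log₂ 2) = 560 / (5 − 1) = 140 ms/bit
  a = 485 − 140 × 1 = 345 ms
Then RT(16) = 345 + 140 × log₂ 16 = 345 + 140 × 4 ≈ 905.000 ms.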